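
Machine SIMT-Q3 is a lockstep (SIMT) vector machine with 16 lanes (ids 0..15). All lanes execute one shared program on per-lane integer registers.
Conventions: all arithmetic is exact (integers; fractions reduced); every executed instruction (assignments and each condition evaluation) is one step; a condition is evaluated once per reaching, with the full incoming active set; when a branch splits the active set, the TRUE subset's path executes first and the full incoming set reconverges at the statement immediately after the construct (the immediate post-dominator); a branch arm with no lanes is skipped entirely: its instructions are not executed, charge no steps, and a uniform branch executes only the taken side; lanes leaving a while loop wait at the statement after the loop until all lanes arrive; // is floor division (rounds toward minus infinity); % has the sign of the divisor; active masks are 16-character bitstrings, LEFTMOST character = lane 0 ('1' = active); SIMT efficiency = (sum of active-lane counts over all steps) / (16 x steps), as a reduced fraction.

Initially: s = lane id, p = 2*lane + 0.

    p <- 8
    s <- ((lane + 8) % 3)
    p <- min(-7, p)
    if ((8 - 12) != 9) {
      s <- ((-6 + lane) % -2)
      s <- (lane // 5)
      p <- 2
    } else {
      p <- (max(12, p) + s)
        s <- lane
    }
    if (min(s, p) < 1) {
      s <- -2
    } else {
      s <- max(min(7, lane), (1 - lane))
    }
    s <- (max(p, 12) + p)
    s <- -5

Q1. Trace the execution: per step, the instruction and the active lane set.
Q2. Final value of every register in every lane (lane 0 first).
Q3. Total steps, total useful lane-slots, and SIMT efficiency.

step 0: p <- 8                       1111111111111111
step 1: s <- ((lane + 8) % 3)        1111111111111111
step 2: p <- min(-7, p)              1111111111111111
step 3: eval ((8 - 12) != 9)         1111111111111111
step 4: s <- ((-6 + lane) % -2)      1111111111111111
step 5: s <- (lane // 5)             1111111111111111
step 6: p <- 2                       1111111111111111
step 7: eval (min(s, p) < 1)         1111111111111111
step 8: s <- -2                      1111100000000000
step 9: s <- max(min(7, lane), (1 - lane)) 0000011111111111
step 10: s <- (max(p, 12) + p)        1111111111111111
step 11: s <- -5                      1111111111111111

Answer: 12 steps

s: -5,-5,-5,-5,-5,-5,-5,-5,-5,-5,-5,-5,-5,-5,-5,-5
p: 2,2,2,2,2,2,2,2,2,2,2,2,2,2,2,2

steps = 12; useful = 176; efficiency = 176/192 = 11/12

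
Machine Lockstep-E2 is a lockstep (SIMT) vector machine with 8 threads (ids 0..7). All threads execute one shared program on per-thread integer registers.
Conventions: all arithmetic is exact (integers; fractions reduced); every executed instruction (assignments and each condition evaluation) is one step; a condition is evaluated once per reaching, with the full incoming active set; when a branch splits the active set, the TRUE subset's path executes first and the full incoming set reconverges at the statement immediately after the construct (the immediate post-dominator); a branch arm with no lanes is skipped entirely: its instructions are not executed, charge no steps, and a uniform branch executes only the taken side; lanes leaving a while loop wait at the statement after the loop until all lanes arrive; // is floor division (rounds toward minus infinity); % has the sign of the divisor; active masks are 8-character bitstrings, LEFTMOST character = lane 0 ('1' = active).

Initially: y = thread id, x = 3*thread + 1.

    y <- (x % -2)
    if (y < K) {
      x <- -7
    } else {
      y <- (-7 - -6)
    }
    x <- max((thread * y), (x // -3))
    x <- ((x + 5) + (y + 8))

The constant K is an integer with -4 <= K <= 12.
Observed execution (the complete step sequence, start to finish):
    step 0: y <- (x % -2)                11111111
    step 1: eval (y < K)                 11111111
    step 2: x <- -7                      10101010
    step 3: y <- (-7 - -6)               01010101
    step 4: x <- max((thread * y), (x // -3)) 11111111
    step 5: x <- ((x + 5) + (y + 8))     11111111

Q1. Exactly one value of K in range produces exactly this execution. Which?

Answer: K = 0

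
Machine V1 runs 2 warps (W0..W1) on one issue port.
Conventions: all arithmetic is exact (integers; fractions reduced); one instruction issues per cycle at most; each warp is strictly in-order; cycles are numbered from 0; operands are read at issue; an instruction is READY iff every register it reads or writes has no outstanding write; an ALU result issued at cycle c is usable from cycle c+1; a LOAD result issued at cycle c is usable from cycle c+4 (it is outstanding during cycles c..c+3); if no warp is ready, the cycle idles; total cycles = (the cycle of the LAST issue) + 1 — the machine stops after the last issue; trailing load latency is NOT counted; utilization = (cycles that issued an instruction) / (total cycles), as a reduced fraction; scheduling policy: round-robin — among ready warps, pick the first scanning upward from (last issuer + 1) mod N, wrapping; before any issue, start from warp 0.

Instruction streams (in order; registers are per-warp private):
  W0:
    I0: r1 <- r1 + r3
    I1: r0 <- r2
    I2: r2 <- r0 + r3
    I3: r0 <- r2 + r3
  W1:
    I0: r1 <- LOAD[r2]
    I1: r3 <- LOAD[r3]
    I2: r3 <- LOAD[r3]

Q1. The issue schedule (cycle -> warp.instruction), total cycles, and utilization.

cycle 0: W0.I0
cycle 1: W1.I0
cycle 2: W0.I1
cycle 3: W1.I1
cycle 4: W0.I2
cycle 5: W0.I3
cycle 6: idle
cycle 7: W1.I2

Answer: 8 cycles, utilization 7/8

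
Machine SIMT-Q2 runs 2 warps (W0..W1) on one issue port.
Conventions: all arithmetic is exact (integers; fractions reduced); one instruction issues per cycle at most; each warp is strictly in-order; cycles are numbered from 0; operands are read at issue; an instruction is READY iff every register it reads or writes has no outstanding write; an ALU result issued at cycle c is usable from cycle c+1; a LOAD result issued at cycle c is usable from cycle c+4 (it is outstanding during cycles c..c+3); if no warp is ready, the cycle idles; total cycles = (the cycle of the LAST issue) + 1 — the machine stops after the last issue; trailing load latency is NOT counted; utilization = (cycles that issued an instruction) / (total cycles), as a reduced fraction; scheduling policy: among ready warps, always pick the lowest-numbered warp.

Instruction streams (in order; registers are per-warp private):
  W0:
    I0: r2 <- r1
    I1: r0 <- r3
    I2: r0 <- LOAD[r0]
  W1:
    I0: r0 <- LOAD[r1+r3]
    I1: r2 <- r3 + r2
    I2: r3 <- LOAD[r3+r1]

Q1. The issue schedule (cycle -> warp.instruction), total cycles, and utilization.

cycle 0: W0.I0
cycle 1: W0.I1
cycle 2: W0.I2
cycle 3: W1.I0
cycle 4: W1.I1
cycle 5: W1.I2

Answer: 6 cycles, utilization 1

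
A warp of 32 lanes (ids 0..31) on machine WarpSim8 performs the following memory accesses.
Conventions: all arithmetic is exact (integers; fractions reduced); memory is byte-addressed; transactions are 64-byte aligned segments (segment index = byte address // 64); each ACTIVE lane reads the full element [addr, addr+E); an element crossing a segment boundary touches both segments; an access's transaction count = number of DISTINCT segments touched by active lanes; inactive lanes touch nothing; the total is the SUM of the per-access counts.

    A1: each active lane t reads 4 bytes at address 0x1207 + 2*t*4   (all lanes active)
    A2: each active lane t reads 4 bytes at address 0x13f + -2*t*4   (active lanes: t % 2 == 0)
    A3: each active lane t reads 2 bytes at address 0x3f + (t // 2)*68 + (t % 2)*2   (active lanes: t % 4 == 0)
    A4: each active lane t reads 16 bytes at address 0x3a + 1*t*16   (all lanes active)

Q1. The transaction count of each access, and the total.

A1: 5 transactions
A2: 5 transactions
A3: 9 transactions
A4: 9 transactions

Answer: 5,5,9,9; total 28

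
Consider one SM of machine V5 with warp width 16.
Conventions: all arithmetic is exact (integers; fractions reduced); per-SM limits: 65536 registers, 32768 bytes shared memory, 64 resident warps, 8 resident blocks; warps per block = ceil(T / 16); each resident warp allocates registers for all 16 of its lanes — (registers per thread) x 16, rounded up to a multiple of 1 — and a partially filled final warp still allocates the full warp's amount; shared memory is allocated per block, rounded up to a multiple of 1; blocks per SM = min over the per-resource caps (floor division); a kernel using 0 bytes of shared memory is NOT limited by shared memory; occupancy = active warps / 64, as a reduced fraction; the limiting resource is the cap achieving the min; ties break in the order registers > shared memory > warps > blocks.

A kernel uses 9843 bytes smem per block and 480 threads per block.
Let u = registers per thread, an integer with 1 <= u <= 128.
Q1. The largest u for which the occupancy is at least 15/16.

Answer: u = 68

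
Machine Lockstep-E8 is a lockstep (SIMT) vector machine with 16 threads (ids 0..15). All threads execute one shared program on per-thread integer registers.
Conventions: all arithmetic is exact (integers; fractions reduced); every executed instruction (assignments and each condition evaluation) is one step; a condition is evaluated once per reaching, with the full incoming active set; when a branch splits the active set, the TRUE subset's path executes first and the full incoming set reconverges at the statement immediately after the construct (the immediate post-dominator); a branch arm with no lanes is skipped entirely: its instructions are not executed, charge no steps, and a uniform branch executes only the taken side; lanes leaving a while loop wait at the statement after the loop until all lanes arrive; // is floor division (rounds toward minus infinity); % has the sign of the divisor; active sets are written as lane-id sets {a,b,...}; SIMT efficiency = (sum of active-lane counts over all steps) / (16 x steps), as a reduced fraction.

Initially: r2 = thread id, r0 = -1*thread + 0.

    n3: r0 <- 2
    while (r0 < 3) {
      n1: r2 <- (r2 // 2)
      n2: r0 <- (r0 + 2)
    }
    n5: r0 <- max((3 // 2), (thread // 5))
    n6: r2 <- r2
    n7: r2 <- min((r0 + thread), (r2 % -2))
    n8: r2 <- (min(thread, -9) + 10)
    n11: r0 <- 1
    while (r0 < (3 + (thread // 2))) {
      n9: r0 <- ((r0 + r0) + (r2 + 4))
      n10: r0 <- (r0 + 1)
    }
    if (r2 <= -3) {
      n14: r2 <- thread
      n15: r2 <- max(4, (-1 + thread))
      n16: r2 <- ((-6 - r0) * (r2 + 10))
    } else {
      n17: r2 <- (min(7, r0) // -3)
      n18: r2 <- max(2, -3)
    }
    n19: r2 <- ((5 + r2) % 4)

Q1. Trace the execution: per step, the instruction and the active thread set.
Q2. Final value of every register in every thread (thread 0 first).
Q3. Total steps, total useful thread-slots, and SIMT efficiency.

step 0: r0 <- 2                      {0,1,2,3,4,5,6,7,8,9,10,11,12,13,14,15}
step 1: eval (r0 < 3)                {0,1,2,3,4,5,6,7,8,9,10,11,12,13,14,15}
step 2: r2 <- (r2 // 2)              {0,1,2,3,4,5,6,7,8,9,10,11,12,13,14,15}
step 3: r0 <- (r0 + 2)               {0,1,2,3,4,5,6,7,8,9,10,11,12,13,14,15}
step 4: eval (r0 < 3)                {0,1,2,3,4,5,6,7,8,9,10,11,12,13,14,15}
step 5: r0 <- max((3 // 2), (thread // 5)) {0,1,2,3,4,5,6,7,8,9,10,11,12,13,14,15}
step 6: r2 <- r2                     {0,1,2,3,4,5,6,7,8,9,10,11,12,13,14,15}
step 7: r2 <- min((r0 + thread), (r2 % -2)) {0,1,2,3,4,5,6,7,8,9,10,11,12,13,14,15}
step 8: r2 <- (min(thread, -9) + 10) {0,1,2,3,4,5,6,7,8,9,10,11,12,13,14,15}
step 9: r0 <- 1                      {0,1,2,3,4,5,6,7,8,9,10,11,12,13,14,15}
step 10: eval (r0 < (3 + (thread // 2))) {0,1,2,3,4,5,6,7,8,9,10,11,12,13,14,15}
step 11: r0 <- ((r0 + r0) + (r2 + 4)) {0,1,2,3,4,5,6,7,8,9,10,11,12,13,14,15}
step 12: r0 <- (r0 + 1)               {0,1,2,3,4,5,6,7,8,9,10,11,12,13,14,15}
step 13: eval (r0 < (3 + (thread // 2))) {0,1,2,3,4,5,6,7,8,9,10,11,12,13,14,15}
step 14: r0 <- ((r0 + r0) + (r2 + 4)) {12,13,14,15}
step 15: r0 <- (r0 + 1)               {12,13,14,15}
step 16: eval (r0 < (3 + (thread // 2))) {12,13,14,15}
step 17: eval (r2 <= -3)              {0,1,2,3,4,5,6,7,8,9,10,11,12,13,14,15}
step 18: r2 <- (min(7, r0) // -3)     {0,1,2,3,4,5,6,7,8,9,10,11,12,13,14,15}
step 19: r2 <- max(2, -3)             {0,1,2,3,4,5,6,7,8,9,10,11,12,13,14,15}
step 20: r2 <- ((5 + r2) % 4)         {0,1,2,3,4,5,6,7,8,9,10,11,12,13,14,15}

Answer: 21 steps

r2: 3,3,3,3,3,3,3,3,3,3,3,3,3,3,3,3
r0: 8,8,8,8,8,8,8,8,8,8,8,8,22,22,22,22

steps = 21; useful = 300; efficiency = 300/336 = 25/28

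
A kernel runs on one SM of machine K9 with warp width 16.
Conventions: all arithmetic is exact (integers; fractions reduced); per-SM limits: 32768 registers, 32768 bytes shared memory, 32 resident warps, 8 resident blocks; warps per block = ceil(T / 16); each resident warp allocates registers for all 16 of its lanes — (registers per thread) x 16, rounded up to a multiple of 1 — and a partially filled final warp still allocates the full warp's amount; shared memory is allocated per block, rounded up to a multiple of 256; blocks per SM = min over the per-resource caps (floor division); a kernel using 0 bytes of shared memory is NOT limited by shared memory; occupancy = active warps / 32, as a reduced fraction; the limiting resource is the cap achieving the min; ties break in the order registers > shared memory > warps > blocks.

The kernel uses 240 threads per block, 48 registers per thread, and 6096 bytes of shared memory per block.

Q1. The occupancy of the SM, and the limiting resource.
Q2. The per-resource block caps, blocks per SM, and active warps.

Answer: occupancy 15/16, limited by registers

registers: 2 blocks
shared memory: 5 blocks
warps: 2 blocks
blocks: 8 blocks

Answer: 2 blocks, 30 active warps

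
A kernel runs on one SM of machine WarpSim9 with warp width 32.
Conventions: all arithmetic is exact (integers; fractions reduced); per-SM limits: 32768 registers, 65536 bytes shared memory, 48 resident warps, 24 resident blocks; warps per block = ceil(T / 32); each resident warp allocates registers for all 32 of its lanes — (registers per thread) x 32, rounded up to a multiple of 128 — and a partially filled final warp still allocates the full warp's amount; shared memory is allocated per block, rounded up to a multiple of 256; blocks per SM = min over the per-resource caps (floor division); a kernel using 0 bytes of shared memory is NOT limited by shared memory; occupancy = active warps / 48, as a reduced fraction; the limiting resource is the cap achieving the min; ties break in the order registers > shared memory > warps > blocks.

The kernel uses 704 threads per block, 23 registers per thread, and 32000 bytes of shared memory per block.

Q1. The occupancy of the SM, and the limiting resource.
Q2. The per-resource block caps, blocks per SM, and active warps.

Answer: occupancy 11/24, limited by registers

registers: 1 block
shared memory: 2 blocks
warps: 2 blocks
blocks: 24 blocks

Answer: 1 block, 22 active warps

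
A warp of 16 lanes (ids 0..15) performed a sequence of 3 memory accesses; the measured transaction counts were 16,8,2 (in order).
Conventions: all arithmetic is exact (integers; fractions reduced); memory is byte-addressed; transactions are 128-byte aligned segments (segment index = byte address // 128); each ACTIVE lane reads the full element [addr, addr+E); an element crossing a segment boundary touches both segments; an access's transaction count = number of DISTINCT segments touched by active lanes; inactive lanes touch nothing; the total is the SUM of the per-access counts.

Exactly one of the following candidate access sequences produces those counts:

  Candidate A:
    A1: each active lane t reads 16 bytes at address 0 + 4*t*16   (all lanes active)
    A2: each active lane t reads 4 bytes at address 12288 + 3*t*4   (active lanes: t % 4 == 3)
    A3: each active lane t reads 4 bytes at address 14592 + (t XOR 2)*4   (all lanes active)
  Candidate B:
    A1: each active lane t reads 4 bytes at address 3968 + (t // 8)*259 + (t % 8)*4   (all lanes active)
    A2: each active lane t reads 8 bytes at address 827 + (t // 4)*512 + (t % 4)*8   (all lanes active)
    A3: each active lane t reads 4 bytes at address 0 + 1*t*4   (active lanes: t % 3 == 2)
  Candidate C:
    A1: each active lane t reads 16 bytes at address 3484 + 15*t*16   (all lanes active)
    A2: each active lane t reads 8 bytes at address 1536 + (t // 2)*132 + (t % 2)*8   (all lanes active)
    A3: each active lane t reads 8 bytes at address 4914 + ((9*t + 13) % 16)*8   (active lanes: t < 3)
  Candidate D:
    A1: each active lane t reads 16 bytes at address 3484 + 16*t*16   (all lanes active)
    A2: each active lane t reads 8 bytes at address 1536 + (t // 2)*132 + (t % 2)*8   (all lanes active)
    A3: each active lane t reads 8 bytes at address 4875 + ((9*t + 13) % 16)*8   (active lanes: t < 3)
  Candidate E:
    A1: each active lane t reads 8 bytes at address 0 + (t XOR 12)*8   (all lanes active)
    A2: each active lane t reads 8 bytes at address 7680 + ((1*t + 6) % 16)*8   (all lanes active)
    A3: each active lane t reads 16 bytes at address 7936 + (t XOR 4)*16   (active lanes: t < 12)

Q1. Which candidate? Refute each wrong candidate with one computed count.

A: A1 gives 8 transactions, not 16
B: A1 gives 2 transactions, not 16
C: A1 gives 18 transactions, not 16
E: A1 gives 1 transaction, not 16
D: all counts match (16,8,2)

Answer: D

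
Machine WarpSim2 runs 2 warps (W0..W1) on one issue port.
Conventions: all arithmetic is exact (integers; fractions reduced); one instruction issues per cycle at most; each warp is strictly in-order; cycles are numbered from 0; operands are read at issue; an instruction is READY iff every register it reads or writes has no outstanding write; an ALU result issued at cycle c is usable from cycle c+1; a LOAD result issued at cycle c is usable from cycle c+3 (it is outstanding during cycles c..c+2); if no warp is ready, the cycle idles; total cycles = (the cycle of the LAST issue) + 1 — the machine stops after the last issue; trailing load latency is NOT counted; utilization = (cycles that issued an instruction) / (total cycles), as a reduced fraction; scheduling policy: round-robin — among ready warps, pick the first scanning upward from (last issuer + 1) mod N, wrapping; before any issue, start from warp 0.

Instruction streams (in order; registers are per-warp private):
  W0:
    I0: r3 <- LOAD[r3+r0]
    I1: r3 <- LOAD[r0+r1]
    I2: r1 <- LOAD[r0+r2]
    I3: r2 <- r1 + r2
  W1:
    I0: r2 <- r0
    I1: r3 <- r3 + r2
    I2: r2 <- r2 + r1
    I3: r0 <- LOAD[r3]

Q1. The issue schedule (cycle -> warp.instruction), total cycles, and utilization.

cycle 0: W0.I0
cycle 1: W1.I0
cycle 2: W1.I1
cycle 3: W0.I1
cycle 4: W1.I2
cycle 5: W0.I2
cycle 6: W1.I3
cycle 7: idle
cycle 8: W0.I3

Answer: 9 cycles, utilization 8/9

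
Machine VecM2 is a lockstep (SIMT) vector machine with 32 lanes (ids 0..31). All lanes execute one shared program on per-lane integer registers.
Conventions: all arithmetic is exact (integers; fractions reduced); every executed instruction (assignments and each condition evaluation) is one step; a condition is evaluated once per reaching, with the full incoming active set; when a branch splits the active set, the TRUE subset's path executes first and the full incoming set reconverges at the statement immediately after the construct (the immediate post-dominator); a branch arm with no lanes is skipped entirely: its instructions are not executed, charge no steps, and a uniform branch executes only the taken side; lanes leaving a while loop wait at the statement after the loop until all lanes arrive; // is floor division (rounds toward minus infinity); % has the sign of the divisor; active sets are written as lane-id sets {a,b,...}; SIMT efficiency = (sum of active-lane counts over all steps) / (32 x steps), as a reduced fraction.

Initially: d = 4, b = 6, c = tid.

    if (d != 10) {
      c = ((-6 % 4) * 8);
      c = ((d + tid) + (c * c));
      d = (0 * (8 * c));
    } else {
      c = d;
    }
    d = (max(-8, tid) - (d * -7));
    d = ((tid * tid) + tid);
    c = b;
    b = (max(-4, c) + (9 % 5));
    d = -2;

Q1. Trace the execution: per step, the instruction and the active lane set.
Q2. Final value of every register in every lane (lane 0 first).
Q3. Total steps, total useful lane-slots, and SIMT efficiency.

step 0: eval (d != 10)               {0,1,2,3,4,5,6,7,8,9,10,11,12,13,14,15,16,17,18,19,20,21,22,23,24,25,26,27,28,29,30,31}
step 1: c <- ((-6 % 4) * 8)          {0,1,2,3,4,5,6,7,8,9,10,11,12,13,14,15,16,17,18,19,20,21,22,23,24,25,26,27,28,29,30,31}
step 2: c <- ((d + tid) + (c * c))   {0,1,2,3,4,5,6,7,8,9,10,11,12,13,14,15,16,17,18,19,20,21,22,23,24,25,26,27,28,29,30,31}
step 3: d <- (0 * (8 * c))           {0,1,2,3,4,5,6,7,8,9,10,11,12,13,14,15,16,17,18,19,20,21,22,23,24,25,26,27,28,29,30,31}
step 4: d <- (max(-8, tid) - (d * -7)) {0,1,2,3,4,5,6,7,8,9,10,11,12,13,14,15,16,17,18,19,20,21,22,23,24,25,26,27,28,29,30,31}
step 5: d <- ((tid * tid) + tid)     {0,1,2,3,4,5,6,7,8,9,10,11,12,13,14,15,16,17,18,19,20,21,22,23,24,25,26,27,28,29,30,31}
step 6: c <- b                       {0,1,2,3,4,5,6,7,8,9,10,11,12,13,14,15,16,17,18,19,20,21,22,23,24,25,26,27,28,29,30,31}
step 7: b <- (max(-4, c) + (9 % 5))  {0,1,2,3,4,5,6,7,8,9,10,11,12,13,14,15,16,17,18,19,20,21,22,23,24,25,26,27,28,29,30,31}
step 8: d <- -2                      {0,1,2,3,4,5,6,7,8,9,10,11,12,13,14,15,16,17,18,19,20,21,22,23,24,25,26,27,28,29,30,31}

Answer: 9 steps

d: -2,-2,-2,-2,-2,-2,-2,-2,-2,-2,-2,-2,-2,-2,-2,-2,-2,-2,-2,-2,-2,-2,-2,-2,-2,-2,-2,-2,-2,-2,-2,-2
b: 10,10,10,10,10,10,10,10,10,10,10,10,10,10,10,10,10,10,10,10,10,10,10,10,10,10,10,10,10,10,10,10
c: 6,6,6,6,6,6,6,6,6,6,6,6,6,6,6,6,6,6,6,6,6,6,6,6,6,6,6,6,6,6,6,6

steps = 9; useful = 288; efficiency = 288/288 = 1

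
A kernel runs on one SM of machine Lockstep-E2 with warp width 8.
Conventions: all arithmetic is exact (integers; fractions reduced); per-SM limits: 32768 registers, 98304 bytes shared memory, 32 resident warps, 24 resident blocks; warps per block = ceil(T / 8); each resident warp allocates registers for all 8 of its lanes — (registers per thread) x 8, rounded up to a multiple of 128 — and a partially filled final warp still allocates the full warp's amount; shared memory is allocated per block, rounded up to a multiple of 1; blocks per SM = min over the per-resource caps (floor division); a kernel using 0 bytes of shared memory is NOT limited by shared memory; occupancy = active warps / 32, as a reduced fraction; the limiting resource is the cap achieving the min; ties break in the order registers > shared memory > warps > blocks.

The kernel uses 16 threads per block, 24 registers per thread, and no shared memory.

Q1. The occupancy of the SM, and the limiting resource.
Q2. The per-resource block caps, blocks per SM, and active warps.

Answer: occupancy 1, limited by warps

registers: 64 blocks
shared memory: no limit (kernel uses none)
warps: 16 blocks
blocks: 24 blocks

Answer: 16 blocks, 32 active warps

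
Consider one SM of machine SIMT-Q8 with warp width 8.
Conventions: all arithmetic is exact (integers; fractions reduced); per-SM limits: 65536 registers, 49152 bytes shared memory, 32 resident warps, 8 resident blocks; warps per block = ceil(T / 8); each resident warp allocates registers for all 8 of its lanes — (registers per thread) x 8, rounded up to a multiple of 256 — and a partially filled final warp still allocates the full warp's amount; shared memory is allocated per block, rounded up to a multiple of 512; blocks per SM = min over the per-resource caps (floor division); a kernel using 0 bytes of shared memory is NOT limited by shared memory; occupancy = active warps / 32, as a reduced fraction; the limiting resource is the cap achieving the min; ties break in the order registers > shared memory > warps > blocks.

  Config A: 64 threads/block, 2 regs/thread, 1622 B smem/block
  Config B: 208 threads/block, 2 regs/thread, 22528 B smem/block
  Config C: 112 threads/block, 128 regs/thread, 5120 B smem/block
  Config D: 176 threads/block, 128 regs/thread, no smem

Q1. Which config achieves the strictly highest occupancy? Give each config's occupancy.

occupancies: A 1, B 13/16, C 7/8, D 11/16

Answer: A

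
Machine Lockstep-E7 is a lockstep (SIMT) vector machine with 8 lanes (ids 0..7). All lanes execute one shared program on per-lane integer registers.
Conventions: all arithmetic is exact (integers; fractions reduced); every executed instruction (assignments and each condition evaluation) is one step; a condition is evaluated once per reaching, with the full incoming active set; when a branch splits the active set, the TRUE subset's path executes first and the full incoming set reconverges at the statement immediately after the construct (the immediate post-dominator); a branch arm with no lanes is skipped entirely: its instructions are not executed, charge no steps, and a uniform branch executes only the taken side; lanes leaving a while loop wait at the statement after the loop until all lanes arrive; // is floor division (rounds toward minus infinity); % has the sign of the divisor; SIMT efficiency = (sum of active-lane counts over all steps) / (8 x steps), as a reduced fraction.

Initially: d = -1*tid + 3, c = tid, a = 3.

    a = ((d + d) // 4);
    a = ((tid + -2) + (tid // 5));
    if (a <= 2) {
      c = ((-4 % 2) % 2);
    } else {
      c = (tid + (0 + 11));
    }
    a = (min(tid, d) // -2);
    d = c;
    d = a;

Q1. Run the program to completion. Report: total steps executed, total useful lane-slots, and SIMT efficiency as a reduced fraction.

Answer: 8 steps, 56 useful, 7/8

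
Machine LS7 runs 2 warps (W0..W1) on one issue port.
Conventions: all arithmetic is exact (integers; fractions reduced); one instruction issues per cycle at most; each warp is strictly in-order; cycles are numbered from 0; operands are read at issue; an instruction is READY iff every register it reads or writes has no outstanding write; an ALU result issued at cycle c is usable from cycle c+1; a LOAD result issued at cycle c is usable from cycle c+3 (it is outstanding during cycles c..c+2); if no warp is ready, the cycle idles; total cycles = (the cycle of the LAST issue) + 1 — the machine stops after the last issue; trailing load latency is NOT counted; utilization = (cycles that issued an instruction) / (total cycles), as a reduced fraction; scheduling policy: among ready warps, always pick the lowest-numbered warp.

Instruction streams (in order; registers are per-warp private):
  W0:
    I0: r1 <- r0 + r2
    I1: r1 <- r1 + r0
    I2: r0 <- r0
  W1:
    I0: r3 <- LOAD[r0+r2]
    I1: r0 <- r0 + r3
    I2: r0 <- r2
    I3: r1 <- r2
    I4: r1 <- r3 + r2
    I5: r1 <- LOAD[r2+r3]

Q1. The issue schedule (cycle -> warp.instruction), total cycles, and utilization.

cycle 0: W0.I0
cycle 1: W0.I1
cycle 2: W0.I2
cycle 3: W1.I0
cycle 4: idle
cycle 5: idle
cycle 6: W1.I1
cycle 7: W1.I2
cycle 8: W1.I3
cycle 9: W1.I4
cycle 10: W1.I5

Answer: 11 cycles, utilization 9/11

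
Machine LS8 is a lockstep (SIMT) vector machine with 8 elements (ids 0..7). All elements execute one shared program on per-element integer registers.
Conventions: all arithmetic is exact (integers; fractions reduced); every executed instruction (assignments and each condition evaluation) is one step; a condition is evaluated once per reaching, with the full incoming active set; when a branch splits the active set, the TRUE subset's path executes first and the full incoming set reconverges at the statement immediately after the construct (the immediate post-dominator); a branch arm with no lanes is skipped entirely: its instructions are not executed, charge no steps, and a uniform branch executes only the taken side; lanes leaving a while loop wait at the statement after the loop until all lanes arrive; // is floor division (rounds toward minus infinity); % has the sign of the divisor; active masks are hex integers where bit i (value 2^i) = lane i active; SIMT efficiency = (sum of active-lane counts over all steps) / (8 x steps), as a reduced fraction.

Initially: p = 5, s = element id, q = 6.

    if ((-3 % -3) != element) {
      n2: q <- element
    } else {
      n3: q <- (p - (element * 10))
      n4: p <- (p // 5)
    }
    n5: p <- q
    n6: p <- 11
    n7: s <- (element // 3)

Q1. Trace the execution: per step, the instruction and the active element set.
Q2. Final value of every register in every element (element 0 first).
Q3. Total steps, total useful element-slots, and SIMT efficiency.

step 0: eval ((-3 % -3) != element)  0xff
step 1: q <- element                 0xfe
step 2: q <- (p - (element * 10))    0x01
step 3: p <- (p // 5)                0x01
step 4: p <- q                       0xff
step 5: p <- 11                      0xff
step 6: s <- (element // 3)          0xff

Answer: 7 steps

p: 11,11,11,11,11,11,11,11
s: 0,0,0,1,1,1,2,2
q: 5,1,2,3,4,5,6,7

steps = 7; useful = 41; efficiency = 41/56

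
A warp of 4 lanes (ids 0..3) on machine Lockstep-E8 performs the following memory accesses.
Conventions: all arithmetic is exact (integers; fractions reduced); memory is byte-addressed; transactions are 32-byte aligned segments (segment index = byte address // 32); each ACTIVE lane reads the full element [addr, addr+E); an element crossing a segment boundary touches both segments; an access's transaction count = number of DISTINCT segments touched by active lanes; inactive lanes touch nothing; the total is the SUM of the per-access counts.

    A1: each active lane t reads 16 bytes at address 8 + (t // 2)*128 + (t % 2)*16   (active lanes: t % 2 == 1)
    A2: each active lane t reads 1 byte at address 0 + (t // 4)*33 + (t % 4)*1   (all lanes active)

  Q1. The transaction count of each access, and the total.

A1: 4 transactions
A2: 1 transaction

Answer: 4,1; total 5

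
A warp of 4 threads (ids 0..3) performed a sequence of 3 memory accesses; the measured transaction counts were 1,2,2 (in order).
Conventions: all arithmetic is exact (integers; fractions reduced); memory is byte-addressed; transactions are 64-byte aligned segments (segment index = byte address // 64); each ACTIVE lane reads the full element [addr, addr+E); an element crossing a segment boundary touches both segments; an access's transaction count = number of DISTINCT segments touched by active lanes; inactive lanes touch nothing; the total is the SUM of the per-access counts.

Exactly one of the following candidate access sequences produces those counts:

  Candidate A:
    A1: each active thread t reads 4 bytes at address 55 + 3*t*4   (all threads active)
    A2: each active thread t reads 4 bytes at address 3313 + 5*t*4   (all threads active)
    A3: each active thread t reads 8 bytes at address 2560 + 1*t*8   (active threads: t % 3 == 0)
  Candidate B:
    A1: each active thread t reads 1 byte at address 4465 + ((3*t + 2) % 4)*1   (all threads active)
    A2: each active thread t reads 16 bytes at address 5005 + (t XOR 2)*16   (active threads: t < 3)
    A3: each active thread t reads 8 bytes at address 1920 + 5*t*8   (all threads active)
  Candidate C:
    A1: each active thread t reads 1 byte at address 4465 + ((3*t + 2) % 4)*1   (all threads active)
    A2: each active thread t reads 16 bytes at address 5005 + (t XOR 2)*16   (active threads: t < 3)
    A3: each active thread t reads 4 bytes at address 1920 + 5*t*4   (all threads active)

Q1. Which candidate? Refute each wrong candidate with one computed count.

A: A1 gives 2 transactions, not 1
C: A3 gives 1 transaction, not 2
B: all counts match (1,2,2)

Answer: B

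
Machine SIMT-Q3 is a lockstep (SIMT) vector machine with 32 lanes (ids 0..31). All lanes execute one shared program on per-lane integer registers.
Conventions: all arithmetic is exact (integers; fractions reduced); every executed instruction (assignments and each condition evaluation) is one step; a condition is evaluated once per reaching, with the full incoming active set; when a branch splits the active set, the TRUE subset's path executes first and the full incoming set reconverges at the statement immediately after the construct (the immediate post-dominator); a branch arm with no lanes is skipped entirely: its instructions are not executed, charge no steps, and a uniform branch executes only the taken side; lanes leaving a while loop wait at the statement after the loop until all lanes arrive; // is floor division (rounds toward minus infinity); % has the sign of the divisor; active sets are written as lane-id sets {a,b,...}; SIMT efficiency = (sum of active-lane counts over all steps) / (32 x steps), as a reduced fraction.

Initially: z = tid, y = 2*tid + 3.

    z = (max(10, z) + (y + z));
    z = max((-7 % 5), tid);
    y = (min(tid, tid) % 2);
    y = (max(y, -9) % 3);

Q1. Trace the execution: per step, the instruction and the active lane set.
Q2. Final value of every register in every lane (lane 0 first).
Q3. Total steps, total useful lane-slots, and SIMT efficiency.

step 0: z <- (max(10, z) + (y + z))  {0,1,2,3,4,5,6,7,8,9,10,11,12,13,14,15,16,17,18,19,20,21,22,23,24,25,26,27,28,29,30,31}
step 1: z <- max((-7 % 5), tid)      {0,1,2,3,4,5,6,7,8,9,10,11,12,13,14,15,16,17,18,19,20,21,22,23,24,25,26,27,28,29,30,31}
step 2: y <- (min(tid, tid) % 2)     {0,1,2,3,4,5,6,7,8,9,10,11,12,13,14,15,16,17,18,19,20,21,22,23,24,25,26,27,28,29,30,31}
step 3: y <- (max(y, -9) % 3)        {0,1,2,3,4,5,6,7,8,9,10,11,12,13,14,15,16,17,18,19,20,21,22,23,24,25,26,27,28,29,30,31}

Answer: 4 steps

z: 3,3,3,3,4,5,6,7,8,9,10,11,12,13,14,15,16,17,18,19,20,21,22,23,24,25,26,27,28,29,30,31
y: 0,1,0,1,0,1,0,1,0,1,0,1,0,1,0,1,0,1,0,1,0,1,0,1,0,1,0,1,0,1,0,1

steps = 4; useful = 128; efficiency = 128/128 = 1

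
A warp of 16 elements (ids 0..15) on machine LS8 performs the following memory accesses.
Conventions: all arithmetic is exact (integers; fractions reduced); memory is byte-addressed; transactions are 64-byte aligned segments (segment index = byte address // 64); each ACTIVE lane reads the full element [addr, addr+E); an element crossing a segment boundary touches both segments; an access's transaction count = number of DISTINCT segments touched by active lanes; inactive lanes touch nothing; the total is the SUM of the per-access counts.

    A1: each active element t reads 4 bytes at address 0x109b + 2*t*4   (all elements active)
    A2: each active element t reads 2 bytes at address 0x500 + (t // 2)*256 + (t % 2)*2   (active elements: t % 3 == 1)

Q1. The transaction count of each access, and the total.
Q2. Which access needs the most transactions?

A1: 3 transactions
A2: 5 transactions

Answer: 3,5; total 8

Answer: A2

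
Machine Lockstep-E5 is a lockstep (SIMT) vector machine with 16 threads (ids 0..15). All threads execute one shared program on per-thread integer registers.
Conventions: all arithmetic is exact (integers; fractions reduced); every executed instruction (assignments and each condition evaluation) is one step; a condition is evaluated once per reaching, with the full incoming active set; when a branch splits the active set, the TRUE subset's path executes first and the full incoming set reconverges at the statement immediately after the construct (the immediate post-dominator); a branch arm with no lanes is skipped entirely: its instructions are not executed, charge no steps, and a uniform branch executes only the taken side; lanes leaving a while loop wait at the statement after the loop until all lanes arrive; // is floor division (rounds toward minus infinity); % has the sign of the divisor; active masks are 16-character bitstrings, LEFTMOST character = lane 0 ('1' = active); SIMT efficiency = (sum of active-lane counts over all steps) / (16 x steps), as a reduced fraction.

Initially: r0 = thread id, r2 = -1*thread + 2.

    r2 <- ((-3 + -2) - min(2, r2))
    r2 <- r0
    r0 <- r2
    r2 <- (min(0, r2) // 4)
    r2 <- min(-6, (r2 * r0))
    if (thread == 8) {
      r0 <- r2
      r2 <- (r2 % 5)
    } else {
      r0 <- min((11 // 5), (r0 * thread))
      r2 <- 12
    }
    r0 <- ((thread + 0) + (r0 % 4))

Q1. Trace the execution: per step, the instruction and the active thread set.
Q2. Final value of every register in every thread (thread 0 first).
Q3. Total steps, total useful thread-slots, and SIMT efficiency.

step 0: r2 <- ((-3 + -2) - min(2, r2)) 1111111111111111
step 1: r2 <- r0                     1111111111111111
step 2: r0 <- r2                     1111111111111111
step 3: r2 <- (min(0, r2) // 4)      1111111111111111
step 4: r2 <- min(-6, (r2 * r0))     1111111111111111
step 5: eval (thread == 8)           1111111111111111
step 6: r0 <- r2                     0000000010000000
step 7: r2 <- (r2 % 5)               0000000010000000
step 8: r0 <- min((11 // 5), (r0 * thread)) 1111111101111111
step 9: r2 <- 12                     1111111101111111
step 10: r0 <- ((thread + 0) + (r0 % 4)) 1111111111111111

Answer: 11 steps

r0: 0,2,4,5,6,7,8,9,10,11,12,13,14,15,16,17
r2: 12,12,12,12,12,12,12,12,4,12,12,12,12,12,12,12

steps = 11; useful = 144; efficiency = 144/176 = 9/11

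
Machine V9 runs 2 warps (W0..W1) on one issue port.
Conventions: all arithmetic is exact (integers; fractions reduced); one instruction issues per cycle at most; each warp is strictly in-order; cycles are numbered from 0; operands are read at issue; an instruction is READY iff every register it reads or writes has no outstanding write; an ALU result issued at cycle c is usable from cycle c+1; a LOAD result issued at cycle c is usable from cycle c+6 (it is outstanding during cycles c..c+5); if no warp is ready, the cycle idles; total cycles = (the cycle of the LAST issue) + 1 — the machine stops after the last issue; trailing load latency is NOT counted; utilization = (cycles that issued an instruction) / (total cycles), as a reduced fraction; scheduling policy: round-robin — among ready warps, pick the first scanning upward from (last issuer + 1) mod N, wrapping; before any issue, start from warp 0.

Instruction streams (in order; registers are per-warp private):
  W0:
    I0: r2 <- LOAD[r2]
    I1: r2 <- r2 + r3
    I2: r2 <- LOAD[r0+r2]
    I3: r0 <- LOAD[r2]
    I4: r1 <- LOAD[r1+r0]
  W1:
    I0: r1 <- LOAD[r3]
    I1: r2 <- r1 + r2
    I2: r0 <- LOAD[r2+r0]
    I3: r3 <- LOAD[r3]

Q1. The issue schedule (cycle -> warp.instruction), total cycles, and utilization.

cycle 0: W0.I0
cycle 1: W1.I0
cycle 2: idle
cycle 3: idle
cycle 4: idle
cycle 5: idle
cycle 6: W0.I1
cycle 7: W1.I1
cycle 8: W0.I2
cycle 9: W1.I2
cycle 10: W1.I3
cycle 11: idle
cycle 12: idle
cycle 13: idle
cycle 14: W0.I3
cycle 15: idle
cycle 16: idle
cycle 17: idle
cycle 18: idle
cycle 19: idle
cycle 20: W0.I4

Answer: 21 cycles, utilization 3/7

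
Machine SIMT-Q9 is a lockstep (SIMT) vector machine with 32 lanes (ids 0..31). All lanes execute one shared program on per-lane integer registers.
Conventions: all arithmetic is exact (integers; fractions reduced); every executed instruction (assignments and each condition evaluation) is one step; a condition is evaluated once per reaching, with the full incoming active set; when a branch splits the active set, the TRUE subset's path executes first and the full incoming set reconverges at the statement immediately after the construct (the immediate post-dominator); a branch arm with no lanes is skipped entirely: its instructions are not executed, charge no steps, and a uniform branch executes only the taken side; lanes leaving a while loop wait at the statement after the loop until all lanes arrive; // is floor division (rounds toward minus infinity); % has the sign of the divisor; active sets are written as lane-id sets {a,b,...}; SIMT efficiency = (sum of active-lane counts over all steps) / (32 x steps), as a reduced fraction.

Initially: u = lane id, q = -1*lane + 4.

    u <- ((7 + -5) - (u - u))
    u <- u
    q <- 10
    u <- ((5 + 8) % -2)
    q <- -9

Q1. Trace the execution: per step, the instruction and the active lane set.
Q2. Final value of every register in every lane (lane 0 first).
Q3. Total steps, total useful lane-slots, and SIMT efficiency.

step 0: u <- ((7 + -5) - (u - u))    {0,1,2,3,4,5,6,7,8,9,10,11,12,13,14,15,16,17,18,19,20,21,22,23,24,25,26,27,28,29,30,31}
step 1: u <- u                       {0,1,2,3,4,5,6,7,8,9,10,11,12,13,14,15,16,17,18,19,20,21,22,23,24,25,26,27,28,29,30,31}
step 2: q <- 10                      {0,1,2,3,4,5,6,7,8,9,10,11,12,13,14,15,16,17,18,19,20,21,22,23,24,25,26,27,28,29,30,31}
step 3: u <- ((5 + 8) % -2)          {0,1,2,3,4,5,6,7,8,9,10,11,12,13,14,15,16,17,18,19,20,21,22,23,24,25,26,27,28,29,30,31}
step 4: q <- -9                      {0,1,2,3,4,5,6,7,8,9,10,11,12,13,14,15,16,17,18,19,20,21,22,23,24,25,26,27,28,29,30,31}

Answer: 5 steps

u: -1,-1,-1,-1,-1,-1,-1,-1,-1,-1,-1,-1,-1,-1,-1,-1,-1,-1,-1,-1,-1,-1,-1,-1,-1,-1,-1,-1,-1,-1,-1,-1
q: -9,-9,-9,-9,-9,-9,-9,-9,-9,-9,-9,-9,-9,-9,-9,-9,-9,-9,-9,-9,-9,-9,-9,-9,-9,-9,-9,-9,-9,-9,-9,-9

steps = 5; useful = 160; efficiency = 160/160 = 1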